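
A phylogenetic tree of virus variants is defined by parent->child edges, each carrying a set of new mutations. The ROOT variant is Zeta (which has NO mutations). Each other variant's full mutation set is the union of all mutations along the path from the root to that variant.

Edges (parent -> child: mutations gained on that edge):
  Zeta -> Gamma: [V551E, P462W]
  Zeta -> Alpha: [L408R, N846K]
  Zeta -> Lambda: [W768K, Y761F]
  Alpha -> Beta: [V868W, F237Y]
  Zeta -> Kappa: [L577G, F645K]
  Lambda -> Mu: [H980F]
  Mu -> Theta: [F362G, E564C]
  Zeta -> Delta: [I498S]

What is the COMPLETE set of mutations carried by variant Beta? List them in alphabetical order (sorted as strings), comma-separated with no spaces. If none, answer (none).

At Zeta: gained [] -> total []
At Alpha: gained ['L408R', 'N846K'] -> total ['L408R', 'N846K']
At Beta: gained ['V868W', 'F237Y'] -> total ['F237Y', 'L408R', 'N846K', 'V868W']

Answer: F237Y,L408R,N846K,V868W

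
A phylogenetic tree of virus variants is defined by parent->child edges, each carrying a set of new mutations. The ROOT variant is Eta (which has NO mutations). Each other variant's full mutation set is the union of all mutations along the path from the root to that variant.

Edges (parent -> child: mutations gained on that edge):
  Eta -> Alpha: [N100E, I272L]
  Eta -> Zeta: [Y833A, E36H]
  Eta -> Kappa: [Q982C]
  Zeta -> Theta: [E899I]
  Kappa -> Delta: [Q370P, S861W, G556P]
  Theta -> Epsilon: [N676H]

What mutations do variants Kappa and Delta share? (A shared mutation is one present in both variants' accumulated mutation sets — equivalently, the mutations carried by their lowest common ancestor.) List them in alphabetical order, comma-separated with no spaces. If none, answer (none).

Accumulating mutations along path to Kappa:
  At Eta: gained [] -> total []
  At Kappa: gained ['Q982C'] -> total ['Q982C']
Mutations(Kappa) = ['Q982C']
Accumulating mutations along path to Delta:
  At Eta: gained [] -> total []
  At Kappa: gained ['Q982C'] -> total ['Q982C']
  At Delta: gained ['Q370P', 'S861W', 'G556P'] -> total ['G556P', 'Q370P', 'Q982C', 'S861W']
Mutations(Delta) = ['G556P', 'Q370P', 'Q982C', 'S861W']
Intersection: ['Q982C'] ∩ ['G556P', 'Q370P', 'Q982C', 'S861W'] = ['Q982C']

Answer: Q982C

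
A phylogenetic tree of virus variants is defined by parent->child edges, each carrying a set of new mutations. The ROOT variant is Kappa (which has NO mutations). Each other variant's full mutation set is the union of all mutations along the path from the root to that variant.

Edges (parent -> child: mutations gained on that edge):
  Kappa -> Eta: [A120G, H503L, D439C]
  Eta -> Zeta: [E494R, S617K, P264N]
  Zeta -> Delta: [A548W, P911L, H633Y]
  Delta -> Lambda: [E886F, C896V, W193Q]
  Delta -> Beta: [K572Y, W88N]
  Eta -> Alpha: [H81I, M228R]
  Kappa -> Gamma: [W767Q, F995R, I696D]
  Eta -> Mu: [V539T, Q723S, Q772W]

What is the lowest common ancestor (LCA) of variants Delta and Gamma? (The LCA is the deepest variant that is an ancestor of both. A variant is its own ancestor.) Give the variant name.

Path from root to Delta: Kappa -> Eta -> Zeta -> Delta
  ancestors of Delta: {Kappa, Eta, Zeta, Delta}
Path from root to Gamma: Kappa -> Gamma
  ancestors of Gamma: {Kappa, Gamma}
Common ancestors: {Kappa}
Walk up from Gamma: Gamma (not in ancestors of Delta), Kappa (in ancestors of Delta)
Deepest common ancestor (LCA) = Kappa

Answer: Kappa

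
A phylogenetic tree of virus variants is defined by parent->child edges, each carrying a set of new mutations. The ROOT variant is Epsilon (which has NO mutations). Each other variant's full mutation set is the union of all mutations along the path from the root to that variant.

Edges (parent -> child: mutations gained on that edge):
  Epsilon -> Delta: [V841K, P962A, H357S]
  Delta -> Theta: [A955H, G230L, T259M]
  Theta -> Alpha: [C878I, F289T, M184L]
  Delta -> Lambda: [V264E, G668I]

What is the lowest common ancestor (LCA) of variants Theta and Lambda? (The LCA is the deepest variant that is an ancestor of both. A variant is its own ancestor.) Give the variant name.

Answer: Delta

Derivation:
Path from root to Theta: Epsilon -> Delta -> Theta
  ancestors of Theta: {Epsilon, Delta, Theta}
Path from root to Lambda: Epsilon -> Delta -> Lambda
  ancestors of Lambda: {Epsilon, Delta, Lambda}
Common ancestors: {Epsilon, Delta}
Walk up from Lambda: Lambda (not in ancestors of Theta), Delta (in ancestors of Theta), Epsilon (in ancestors of Theta)
Deepest common ancestor (LCA) = Delta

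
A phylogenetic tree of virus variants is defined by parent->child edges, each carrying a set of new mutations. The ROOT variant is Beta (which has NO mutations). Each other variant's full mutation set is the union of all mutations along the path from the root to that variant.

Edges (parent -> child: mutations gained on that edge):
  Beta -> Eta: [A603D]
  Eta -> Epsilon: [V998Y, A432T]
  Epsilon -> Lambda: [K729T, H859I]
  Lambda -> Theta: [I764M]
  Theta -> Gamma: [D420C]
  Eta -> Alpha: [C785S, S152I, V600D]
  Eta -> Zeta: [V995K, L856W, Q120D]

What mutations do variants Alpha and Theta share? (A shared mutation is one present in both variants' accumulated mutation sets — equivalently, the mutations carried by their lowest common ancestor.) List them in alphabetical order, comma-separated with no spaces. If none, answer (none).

Answer: A603D

Derivation:
Accumulating mutations along path to Alpha:
  At Beta: gained [] -> total []
  At Eta: gained ['A603D'] -> total ['A603D']
  At Alpha: gained ['C785S', 'S152I', 'V600D'] -> total ['A603D', 'C785S', 'S152I', 'V600D']
Mutations(Alpha) = ['A603D', 'C785S', 'S152I', 'V600D']
Accumulating mutations along path to Theta:
  At Beta: gained [] -> total []
  At Eta: gained ['A603D'] -> total ['A603D']
  At Epsilon: gained ['V998Y', 'A432T'] -> total ['A432T', 'A603D', 'V998Y']
  At Lambda: gained ['K729T', 'H859I'] -> total ['A432T', 'A603D', 'H859I', 'K729T', 'V998Y']
  At Theta: gained ['I764M'] -> total ['A432T', 'A603D', 'H859I', 'I764M', 'K729T', 'V998Y']
Mutations(Theta) = ['A432T', 'A603D', 'H859I', 'I764M', 'K729T', 'V998Y']
Intersection: ['A603D', 'C785S', 'S152I', 'V600D'] ∩ ['A432T', 'A603D', 'H859I', 'I764M', 'K729T', 'V998Y'] = ['A603D']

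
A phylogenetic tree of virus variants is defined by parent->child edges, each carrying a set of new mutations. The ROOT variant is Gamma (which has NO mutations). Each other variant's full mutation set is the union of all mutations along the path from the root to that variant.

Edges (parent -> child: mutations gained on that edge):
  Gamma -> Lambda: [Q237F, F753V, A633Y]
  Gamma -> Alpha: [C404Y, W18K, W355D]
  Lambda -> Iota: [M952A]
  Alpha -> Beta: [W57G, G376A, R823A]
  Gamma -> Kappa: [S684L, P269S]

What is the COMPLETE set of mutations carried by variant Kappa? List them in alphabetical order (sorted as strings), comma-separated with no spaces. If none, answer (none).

At Gamma: gained [] -> total []
At Kappa: gained ['S684L', 'P269S'] -> total ['P269S', 'S684L']

Answer: P269S,S684L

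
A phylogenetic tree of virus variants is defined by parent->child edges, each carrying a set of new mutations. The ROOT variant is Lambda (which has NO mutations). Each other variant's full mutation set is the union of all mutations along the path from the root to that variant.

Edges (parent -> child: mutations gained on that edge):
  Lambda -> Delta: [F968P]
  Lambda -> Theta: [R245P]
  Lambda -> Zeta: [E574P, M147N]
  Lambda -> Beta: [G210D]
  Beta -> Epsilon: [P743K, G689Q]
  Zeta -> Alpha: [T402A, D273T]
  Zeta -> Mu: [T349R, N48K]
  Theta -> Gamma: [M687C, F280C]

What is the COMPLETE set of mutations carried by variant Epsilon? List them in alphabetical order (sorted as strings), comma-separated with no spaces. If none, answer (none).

Answer: G210D,G689Q,P743K

Derivation:
At Lambda: gained [] -> total []
At Beta: gained ['G210D'] -> total ['G210D']
At Epsilon: gained ['P743K', 'G689Q'] -> total ['G210D', 'G689Q', 'P743K']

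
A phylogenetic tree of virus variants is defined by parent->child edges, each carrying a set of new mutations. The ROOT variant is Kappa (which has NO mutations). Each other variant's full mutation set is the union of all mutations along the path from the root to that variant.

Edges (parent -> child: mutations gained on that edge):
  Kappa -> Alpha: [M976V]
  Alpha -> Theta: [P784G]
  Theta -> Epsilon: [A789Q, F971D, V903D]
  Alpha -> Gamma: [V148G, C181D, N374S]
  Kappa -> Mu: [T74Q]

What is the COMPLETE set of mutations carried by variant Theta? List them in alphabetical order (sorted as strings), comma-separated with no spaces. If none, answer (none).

At Kappa: gained [] -> total []
At Alpha: gained ['M976V'] -> total ['M976V']
At Theta: gained ['P784G'] -> total ['M976V', 'P784G']

Answer: M976V,P784G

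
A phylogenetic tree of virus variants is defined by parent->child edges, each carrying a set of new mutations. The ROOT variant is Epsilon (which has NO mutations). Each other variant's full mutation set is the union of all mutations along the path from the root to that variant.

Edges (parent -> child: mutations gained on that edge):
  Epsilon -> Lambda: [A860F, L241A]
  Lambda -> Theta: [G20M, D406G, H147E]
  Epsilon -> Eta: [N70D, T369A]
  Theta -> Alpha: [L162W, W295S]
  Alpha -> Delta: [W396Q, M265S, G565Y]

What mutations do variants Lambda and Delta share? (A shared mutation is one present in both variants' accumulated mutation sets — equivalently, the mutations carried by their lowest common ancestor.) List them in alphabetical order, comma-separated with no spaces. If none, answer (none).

Accumulating mutations along path to Lambda:
  At Epsilon: gained [] -> total []
  At Lambda: gained ['A860F', 'L241A'] -> total ['A860F', 'L241A']
Mutations(Lambda) = ['A860F', 'L241A']
Accumulating mutations along path to Delta:
  At Epsilon: gained [] -> total []
  At Lambda: gained ['A860F', 'L241A'] -> total ['A860F', 'L241A']
  At Theta: gained ['G20M', 'D406G', 'H147E'] -> total ['A860F', 'D406G', 'G20M', 'H147E', 'L241A']
  At Alpha: gained ['L162W', 'W295S'] -> total ['A860F', 'D406G', 'G20M', 'H147E', 'L162W', 'L241A', 'W295S']
  At Delta: gained ['W396Q', 'M265S', 'G565Y'] -> total ['A860F', 'D406G', 'G20M', 'G565Y', 'H147E', 'L162W', 'L241A', 'M265S', 'W295S', 'W396Q']
Mutations(Delta) = ['A860F', 'D406G', 'G20M', 'G565Y', 'H147E', 'L162W', 'L241A', 'M265S', 'W295S', 'W396Q']
Intersection: ['A860F', 'L241A'] ∩ ['A860F', 'D406G', 'G20M', 'G565Y', 'H147E', 'L162W', 'L241A', 'M265S', 'W295S', 'W396Q'] = ['A860F', 'L241A']

Answer: A860F,L241A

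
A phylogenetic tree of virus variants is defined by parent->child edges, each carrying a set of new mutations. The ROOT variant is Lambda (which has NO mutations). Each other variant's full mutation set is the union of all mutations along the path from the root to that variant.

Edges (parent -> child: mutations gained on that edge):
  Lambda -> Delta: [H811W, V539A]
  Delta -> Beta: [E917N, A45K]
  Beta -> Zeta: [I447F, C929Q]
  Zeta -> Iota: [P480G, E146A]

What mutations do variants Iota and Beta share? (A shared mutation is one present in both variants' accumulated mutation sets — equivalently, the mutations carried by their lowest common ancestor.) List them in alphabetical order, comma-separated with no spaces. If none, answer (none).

Answer: A45K,E917N,H811W,V539A

Derivation:
Accumulating mutations along path to Iota:
  At Lambda: gained [] -> total []
  At Delta: gained ['H811W', 'V539A'] -> total ['H811W', 'V539A']
  At Beta: gained ['E917N', 'A45K'] -> total ['A45K', 'E917N', 'H811W', 'V539A']
  At Zeta: gained ['I447F', 'C929Q'] -> total ['A45K', 'C929Q', 'E917N', 'H811W', 'I447F', 'V539A']
  At Iota: gained ['P480G', 'E146A'] -> total ['A45K', 'C929Q', 'E146A', 'E917N', 'H811W', 'I447F', 'P480G', 'V539A']
Mutations(Iota) = ['A45K', 'C929Q', 'E146A', 'E917N', 'H811W', 'I447F', 'P480G', 'V539A']
Accumulating mutations along path to Beta:
  At Lambda: gained [] -> total []
  At Delta: gained ['H811W', 'V539A'] -> total ['H811W', 'V539A']
  At Beta: gained ['E917N', 'A45K'] -> total ['A45K', 'E917N', 'H811W', 'V539A']
Mutations(Beta) = ['A45K', 'E917N', 'H811W', 'V539A']
Intersection: ['A45K', 'C929Q', 'E146A', 'E917N', 'H811W', 'I447F', 'P480G', 'V539A'] ∩ ['A45K', 'E917N', 'H811W', 'V539A'] = ['A45K', 'E917N', 'H811W', 'V539A']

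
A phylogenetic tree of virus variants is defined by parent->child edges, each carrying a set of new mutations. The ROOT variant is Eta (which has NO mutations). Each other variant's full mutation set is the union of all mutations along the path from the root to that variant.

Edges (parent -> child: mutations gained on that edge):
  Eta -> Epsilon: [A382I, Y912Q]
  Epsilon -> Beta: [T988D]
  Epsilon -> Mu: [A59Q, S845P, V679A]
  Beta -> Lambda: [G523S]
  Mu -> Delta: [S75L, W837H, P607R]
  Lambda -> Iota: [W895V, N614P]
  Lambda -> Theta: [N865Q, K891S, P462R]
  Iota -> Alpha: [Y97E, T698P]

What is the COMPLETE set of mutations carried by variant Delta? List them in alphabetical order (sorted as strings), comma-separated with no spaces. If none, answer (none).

At Eta: gained [] -> total []
At Epsilon: gained ['A382I', 'Y912Q'] -> total ['A382I', 'Y912Q']
At Mu: gained ['A59Q', 'S845P', 'V679A'] -> total ['A382I', 'A59Q', 'S845P', 'V679A', 'Y912Q']
At Delta: gained ['S75L', 'W837H', 'P607R'] -> total ['A382I', 'A59Q', 'P607R', 'S75L', 'S845P', 'V679A', 'W837H', 'Y912Q']

Answer: A382I,A59Q,P607R,S75L,S845P,V679A,W837H,Y912Q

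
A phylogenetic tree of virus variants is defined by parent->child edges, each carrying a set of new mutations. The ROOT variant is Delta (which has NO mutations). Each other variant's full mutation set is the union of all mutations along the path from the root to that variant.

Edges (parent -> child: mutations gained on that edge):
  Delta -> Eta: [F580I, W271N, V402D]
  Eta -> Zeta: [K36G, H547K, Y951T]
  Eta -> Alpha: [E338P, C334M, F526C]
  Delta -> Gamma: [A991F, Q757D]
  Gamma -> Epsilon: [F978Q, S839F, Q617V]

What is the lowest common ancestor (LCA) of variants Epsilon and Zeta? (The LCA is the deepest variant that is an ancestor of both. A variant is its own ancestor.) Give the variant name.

Answer: Delta

Derivation:
Path from root to Epsilon: Delta -> Gamma -> Epsilon
  ancestors of Epsilon: {Delta, Gamma, Epsilon}
Path from root to Zeta: Delta -> Eta -> Zeta
  ancestors of Zeta: {Delta, Eta, Zeta}
Common ancestors: {Delta}
Walk up from Zeta: Zeta (not in ancestors of Epsilon), Eta (not in ancestors of Epsilon), Delta (in ancestors of Epsilon)
Deepest common ancestor (LCA) = Delta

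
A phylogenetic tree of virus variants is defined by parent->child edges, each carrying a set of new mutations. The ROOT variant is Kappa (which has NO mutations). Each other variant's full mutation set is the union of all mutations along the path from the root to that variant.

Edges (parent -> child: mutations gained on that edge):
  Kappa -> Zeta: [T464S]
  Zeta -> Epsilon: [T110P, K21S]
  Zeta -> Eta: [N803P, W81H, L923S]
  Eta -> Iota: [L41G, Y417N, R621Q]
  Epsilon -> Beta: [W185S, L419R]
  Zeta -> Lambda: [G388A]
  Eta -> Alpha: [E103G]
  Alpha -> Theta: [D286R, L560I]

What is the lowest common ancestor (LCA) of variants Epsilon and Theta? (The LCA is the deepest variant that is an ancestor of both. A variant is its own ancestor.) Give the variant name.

Answer: Zeta

Derivation:
Path from root to Epsilon: Kappa -> Zeta -> Epsilon
  ancestors of Epsilon: {Kappa, Zeta, Epsilon}
Path from root to Theta: Kappa -> Zeta -> Eta -> Alpha -> Theta
  ancestors of Theta: {Kappa, Zeta, Eta, Alpha, Theta}
Common ancestors: {Kappa, Zeta}
Walk up from Theta: Theta (not in ancestors of Epsilon), Alpha (not in ancestors of Epsilon), Eta (not in ancestors of Epsilon), Zeta (in ancestors of Epsilon), Kappa (in ancestors of Epsilon)
Deepest common ancestor (LCA) = Zeta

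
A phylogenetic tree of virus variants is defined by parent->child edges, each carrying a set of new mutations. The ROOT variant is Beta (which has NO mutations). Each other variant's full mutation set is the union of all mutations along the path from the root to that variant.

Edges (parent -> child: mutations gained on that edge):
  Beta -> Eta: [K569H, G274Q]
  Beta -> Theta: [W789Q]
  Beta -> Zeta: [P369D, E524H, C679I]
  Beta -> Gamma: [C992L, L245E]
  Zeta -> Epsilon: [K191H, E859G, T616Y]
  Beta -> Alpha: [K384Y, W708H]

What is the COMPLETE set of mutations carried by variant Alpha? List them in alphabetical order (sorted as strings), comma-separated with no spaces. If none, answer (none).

At Beta: gained [] -> total []
At Alpha: gained ['K384Y', 'W708H'] -> total ['K384Y', 'W708H']

Answer: K384Y,W708H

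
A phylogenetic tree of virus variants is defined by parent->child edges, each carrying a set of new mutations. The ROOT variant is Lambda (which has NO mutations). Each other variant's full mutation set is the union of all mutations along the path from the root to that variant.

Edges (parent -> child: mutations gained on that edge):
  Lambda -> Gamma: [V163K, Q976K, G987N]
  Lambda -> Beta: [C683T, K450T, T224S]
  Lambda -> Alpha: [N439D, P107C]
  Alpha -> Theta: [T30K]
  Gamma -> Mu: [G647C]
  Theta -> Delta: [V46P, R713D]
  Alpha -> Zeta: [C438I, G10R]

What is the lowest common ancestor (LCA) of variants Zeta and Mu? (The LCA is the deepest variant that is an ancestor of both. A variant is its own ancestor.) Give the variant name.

Path from root to Zeta: Lambda -> Alpha -> Zeta
  ancestors of Zeta: {Lambda, Alpha, Zeta}
Path from root to Mu: Lambda -> Gamma -> Mu
  ancestors of Mu: {Lambda, Gamma, Mu}
Common ancestors: {Lambda}
Walk up from Mu: Mu (not in ancestors of Zeta), Gamma (not in ancestors of Zeta), Lambda (in ancestors of Zeta)
Deepest common ancestor (LCA) = Lambda

Answer: Lambda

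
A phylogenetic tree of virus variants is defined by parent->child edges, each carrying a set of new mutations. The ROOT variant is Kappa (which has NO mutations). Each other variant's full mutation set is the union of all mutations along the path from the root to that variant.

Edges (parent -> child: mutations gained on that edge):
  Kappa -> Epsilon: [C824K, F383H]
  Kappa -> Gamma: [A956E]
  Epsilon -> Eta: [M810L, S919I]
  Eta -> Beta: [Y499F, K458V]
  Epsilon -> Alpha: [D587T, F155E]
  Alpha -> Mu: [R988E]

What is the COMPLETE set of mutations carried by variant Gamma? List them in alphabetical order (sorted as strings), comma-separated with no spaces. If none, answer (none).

At Kappa: gained [] -> total []
At Gamma: gained ['A956E'] -> total ['A956E']

Answer: A956E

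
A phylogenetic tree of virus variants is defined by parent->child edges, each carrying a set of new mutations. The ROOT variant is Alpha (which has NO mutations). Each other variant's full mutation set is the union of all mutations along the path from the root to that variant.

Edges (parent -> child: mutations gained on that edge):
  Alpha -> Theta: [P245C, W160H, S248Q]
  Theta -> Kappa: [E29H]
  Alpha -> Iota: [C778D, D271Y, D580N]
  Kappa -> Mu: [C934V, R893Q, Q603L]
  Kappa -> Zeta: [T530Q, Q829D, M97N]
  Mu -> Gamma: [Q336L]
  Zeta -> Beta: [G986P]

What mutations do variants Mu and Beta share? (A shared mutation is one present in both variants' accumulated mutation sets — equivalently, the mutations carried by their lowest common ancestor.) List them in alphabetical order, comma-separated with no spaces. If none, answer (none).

Answer: E29H,P245C,S248Q,W160H

Derivation:
Accumulating mutations along path to Mu:
  At Alpha: gained [] -> total []
  At Theta: gained ['P245C', 'W160H', 'S248Q'] -> total ['P245C', 'S248Q', 'W160H']
  At Kappa: gained ['E29H'] -> total ['E29H', 'P245C', 'S248Q', 'W160H']
  At Mu: gained ['C934V', 'R893Q', 'Q603L'] -> total ['C934V', 'E29H', 'P245C', 'Q603L', 'R893Q', 'S248Q', 'W160H']
Mutations(Mu) = ['C934V', 'E29H', 'P245C', 'Q603L', 'R893Q', 'S248Q', 'W160H']
Accumulating mutations along path to Beta:
  At Alpha: gained [] -> total []
  At Theta: gained ['P245C', 'W160H', 'S248Q'] -> total ['P245C', 'S248Q', 'W160H']
  At Kappa: gained ['E29H'] -> total ['E29H', 'P245C', 'S248Q', 'W160H']
  At Zeta: gained ['T530Q', 'Q829D', 'M97N'] -> total ['E29H', 'M97N', 'P245C', 'Q829D', 'S248Q', 'T530Q', 'W160H']
  At Beta: gained ['G986P'] -> total ['E29H', 'G986P', 'M97N', 'P245C', 'Q829D', 'S248Q', 'T530Q', 'W160H']
Mutations(Beta) = ['E29H', 'G986P', 'M97N', 'P245C', 'Q829D', 'S248Q', 'T530Q', 'W160H']
Intersection: ['C934V', 'E29H', 'P245C', 'Q603L', 'R893Q', 'S248Q', 'W160H'] ∩ ['E29H', 'G986P', 'M97N', 'P245C', 'Q829D', 'S248Q', 'T530Q', 'W160H'] = ['E29H', 'P245C', 'S248Q', 'W160H']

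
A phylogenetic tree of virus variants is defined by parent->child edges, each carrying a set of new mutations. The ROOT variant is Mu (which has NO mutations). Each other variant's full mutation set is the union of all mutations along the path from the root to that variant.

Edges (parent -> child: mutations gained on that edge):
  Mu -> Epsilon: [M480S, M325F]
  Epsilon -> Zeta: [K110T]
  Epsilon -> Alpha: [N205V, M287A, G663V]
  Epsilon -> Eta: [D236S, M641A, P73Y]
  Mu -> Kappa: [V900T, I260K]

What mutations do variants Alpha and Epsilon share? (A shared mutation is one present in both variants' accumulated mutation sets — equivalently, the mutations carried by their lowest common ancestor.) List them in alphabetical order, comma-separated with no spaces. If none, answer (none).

Answer: M325F,M480S

Derivation:
Accumulating mutations along path to Alpha:
  At Mu: gained [] -> total []
  At Epsilon: gained ['M480S', 'M325F'] -> total ['M325F', 'M480S']
  At Alpha: gained ['N205V', 'M287A', 'G663V'] -> total ['G663V', 'M287A', 'M325F', 'M480S', 'N205V']
Mutations(Alpha) = ['G663V', 'M287A', 'M325F', 'M480S', 'N205V']
Accumulating mutations along path to Epsilon:
  At Mu: gained [] -> total []
  At Epsilon: gained ['M480S', 'M325F'] -> total ['M325F', 'M480S']
Mutations(Epsilon) = ['M325F', 'M480S']
Intersection: ['G663V', 'M287A', 'M325F', 'M480S', 'N205V'] ∩ ['M325F', 'M480S'] = ['M325F', 'M480S']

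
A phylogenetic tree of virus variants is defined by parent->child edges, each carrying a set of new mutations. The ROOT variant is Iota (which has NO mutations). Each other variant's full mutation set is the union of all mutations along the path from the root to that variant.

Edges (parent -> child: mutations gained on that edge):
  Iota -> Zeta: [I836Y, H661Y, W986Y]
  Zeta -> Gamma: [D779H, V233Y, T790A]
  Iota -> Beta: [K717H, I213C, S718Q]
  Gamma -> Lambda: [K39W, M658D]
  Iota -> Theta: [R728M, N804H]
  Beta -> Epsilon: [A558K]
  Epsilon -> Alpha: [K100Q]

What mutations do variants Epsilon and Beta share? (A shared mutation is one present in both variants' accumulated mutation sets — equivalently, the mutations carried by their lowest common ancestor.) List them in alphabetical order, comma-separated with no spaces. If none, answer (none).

Accumulating mutations along path to Epsilon:
  At Iota: gained [] -> total []
  At Beta: gained ['K717H', 'I213C', 'S718Q'] -> total ['I213C', 'K717H', 'S718Q']
  At Epsilon: gained ['A558K'] -> total ['A558K', 'I213C', 'K717H', 'S718Q']
Mutations(Epsilon) = ['A558K', 'I213C', 'K717H', 'S718Q']
Accumulating mutations along path to Beta:
  At Iota: gained [] -> total []
  At Beta: gained ['K717H', 'I213C', 'S718Q'] -> total ['I213C', 'K717H', 'S718Q']
Mutations(Beta) = ['I213C', 'K717H', 'S718Q']
Intersection: ['A558K', 'I213C', 'K717H', 'S718Q'] ∩ ['I213C', 'K717H', 'S718Q'] = ['I213C', 'K717H', 'S718Q']

Answer: I213C,K717H,S718Q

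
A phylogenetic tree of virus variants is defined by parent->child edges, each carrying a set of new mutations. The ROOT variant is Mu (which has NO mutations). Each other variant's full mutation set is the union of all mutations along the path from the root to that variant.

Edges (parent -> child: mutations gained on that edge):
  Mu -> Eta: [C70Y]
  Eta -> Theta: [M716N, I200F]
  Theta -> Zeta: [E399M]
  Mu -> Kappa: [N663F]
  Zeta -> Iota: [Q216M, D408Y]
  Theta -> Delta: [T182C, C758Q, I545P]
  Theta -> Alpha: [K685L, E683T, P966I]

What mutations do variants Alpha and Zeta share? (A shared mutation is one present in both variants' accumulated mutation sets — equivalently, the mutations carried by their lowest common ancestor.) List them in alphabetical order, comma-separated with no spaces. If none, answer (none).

Answer: C70Y,I200F,M716N

Derivation:
Accumulating mutations along path to Alpha:
  At Mu: gained [] -> total []
  At Eta: gained ['C70Y'] -> total ['C70Y']
  At Theta: gained ['M716N', 'I200F'] -> total ['C70Y', 'I200F', 'M716N']
  At Alpha: gained ['K685L', 'E683T', 'P966I'] -> total ['C70Y', 'E683T', 'I200F', 'K685L', 'M716N', 'P966I']
Mutations(Alpha) = ['C70Y', 'E683T', 'I200F', 'K685L', 'M716N', 'P966I']
Accumulating mutations along path to Zeta:
  At Mu: gained [] -> total []
  At Eta: gained ['C70Y'] -> total ['C70Y']
  At Theta: gained ['M716N', 'I200F'] -> total ['C70Y', 'I200F', 'M716N']
  At Zeta: gained ['E399M'] -> total ['C70Y', 'E399M', 'I200F', 'M716N']
Mutations(Zeta) = ['C70Y', 'E399M', 'I200F', 'M716N']
Intersection: ['C70Y', 'E683T', 'I200F', 'K685L', 'M716N', 'P966I'] ∩ ['C70Y', 'E399M', 'I200F', 'M716N'] = ['C70Y', 'I200F', 'M716N']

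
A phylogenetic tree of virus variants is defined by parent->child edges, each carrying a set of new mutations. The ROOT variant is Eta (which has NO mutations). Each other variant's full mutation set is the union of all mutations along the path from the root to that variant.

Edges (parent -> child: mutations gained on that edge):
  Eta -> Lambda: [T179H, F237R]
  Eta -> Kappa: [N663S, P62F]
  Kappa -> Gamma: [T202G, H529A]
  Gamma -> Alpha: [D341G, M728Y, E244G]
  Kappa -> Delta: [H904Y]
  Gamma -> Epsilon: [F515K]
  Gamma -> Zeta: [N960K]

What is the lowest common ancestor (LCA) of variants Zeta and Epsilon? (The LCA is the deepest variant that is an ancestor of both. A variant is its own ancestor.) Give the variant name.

Path from root to Zeta: Eta -> Kappa -> Gamma -> Zeta
  ancestors of Zeta: {Eta, Kappa, Gamma, Zeta}
Path from root to Epsilon: Eta -> Kappa -> Gamma -> Epsilon
  ancestors of Epsilon: {Eta, Kappa, Gamma, Epsilon}
Common ancestors: {Eta, Kappa, Gamma}
Walk up from Epsilon: Epsilon (not in ancestors of Zeta), Gamma (in ancestors of Zeta), Kappa (in ancestors of Zeta), Eta (in ancestors of Zeta)
Deepest common ancestor (LCA) = Gamma

Answer: Gamma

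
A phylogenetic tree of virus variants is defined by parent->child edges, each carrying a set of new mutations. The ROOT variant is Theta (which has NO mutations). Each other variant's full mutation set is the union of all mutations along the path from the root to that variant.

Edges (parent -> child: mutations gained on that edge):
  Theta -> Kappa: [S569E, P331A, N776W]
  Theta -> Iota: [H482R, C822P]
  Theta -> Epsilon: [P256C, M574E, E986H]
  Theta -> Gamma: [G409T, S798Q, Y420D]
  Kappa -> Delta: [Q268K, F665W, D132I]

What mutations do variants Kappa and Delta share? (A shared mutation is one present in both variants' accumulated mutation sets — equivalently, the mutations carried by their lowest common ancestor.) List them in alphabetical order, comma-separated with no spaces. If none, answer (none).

Accumulating mutations along path to Kappa:
  At Theta: gained [] -> total []
  At Kappa: gained ['S569E', 'P331A', 'N776W'] -> total ['N776W', 'P331A', 'S569E']
Mutations(Kappa) = ['N776W', 'P331A', 'S569E']
Accumulating mutations along path to Delta:
  At Theta: gained [] -> total []
  At Kappa: gained ['S569E', 'P331A', 'N776W'] -> total ['N776W', 'P331A', 'S569E']
  At Delta: gained ['Q268K', 'F665W', 'D132I'] -> total ['D132I', 'F665W', 'N776W', 'P331A', 'Q268K', 'S569E']
Mutations(Delta) = ['D132I', 'F665W', 'N776W', 'P331A', 'Q268K', 'S569E']
Intersection: ['N776W', 'P331A', 'S569E'] ∩ ['D132I', 'F665W', 'N776W', 'P331A', 'Q268K', 'S569E'] = ['N776W', 'P331A', 'S569E']

Answer: N776W,P331A,S569E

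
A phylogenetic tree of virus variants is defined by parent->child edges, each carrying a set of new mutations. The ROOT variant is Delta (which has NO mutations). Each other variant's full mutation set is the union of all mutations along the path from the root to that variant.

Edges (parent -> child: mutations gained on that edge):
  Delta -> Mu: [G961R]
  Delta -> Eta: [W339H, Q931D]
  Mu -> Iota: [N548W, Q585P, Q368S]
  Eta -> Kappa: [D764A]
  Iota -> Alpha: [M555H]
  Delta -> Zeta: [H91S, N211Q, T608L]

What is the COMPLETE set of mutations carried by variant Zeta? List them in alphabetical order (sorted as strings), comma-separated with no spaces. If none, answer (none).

At Delta: gained [] -> total []
At Zeta: gained ['H91S', 'N211Q', 'T608L'] -> total ['H91S', 'N211Q', 'T608L']

Answer: H91S,N211Q,T608L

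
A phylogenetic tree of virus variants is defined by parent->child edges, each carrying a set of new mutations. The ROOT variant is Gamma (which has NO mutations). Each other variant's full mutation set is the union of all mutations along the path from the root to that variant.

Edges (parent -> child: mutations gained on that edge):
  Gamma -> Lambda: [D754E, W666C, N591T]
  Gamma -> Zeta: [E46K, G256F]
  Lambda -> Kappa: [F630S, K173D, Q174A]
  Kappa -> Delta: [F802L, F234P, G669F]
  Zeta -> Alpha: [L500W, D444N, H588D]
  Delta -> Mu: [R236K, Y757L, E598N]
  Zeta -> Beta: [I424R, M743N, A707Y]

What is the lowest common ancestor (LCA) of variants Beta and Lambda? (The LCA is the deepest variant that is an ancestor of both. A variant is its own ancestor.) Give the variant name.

Answer: Gamma

Derivation:
Path from root to Beta: Gamma -> Zeta -> Beta
  ancestors of Beta: {Gamma, Zeta, Beta}
Path from root to Lambda: Gamma -> Lambda
  ancestors of Lambda: {Gamma, Lambda}
Common ancestors: {Gamma}
Walk up from Lambda: Lambda (not in ancestors of Beta), Gamma (in ancestors of Beta)
Deepest common ancestor (LCA) = Gamma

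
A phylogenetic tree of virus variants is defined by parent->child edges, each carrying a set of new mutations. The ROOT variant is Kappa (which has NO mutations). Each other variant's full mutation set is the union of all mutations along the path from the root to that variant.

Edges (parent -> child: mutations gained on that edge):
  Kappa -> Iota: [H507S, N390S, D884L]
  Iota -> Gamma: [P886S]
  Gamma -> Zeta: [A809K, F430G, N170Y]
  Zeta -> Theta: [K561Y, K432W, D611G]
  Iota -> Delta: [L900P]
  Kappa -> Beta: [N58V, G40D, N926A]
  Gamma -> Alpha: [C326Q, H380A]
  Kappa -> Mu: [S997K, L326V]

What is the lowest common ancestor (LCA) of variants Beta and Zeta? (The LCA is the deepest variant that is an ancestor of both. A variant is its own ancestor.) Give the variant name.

Answer: Kappa

Derivation:
Path from root to Beta: Kappa -> Beta
  ancestors of Beta: {Kappa, Beta}
Path from root to Zeta: Kappa -> Iota -> Gamma -> Zeta
  ancestors of Zeta: {Kappa, Iota, Gamma, Zeta}
Common ancestors: {Kappa}
Walk up from Zeta: Zeta (not in ancestors of Beta), Gamma (not in ancestors of Beta), Iota (not in ancestors of Beta), Kappa (in ancestors of Beta)
Deepest common ancestor (LCA) = Kappa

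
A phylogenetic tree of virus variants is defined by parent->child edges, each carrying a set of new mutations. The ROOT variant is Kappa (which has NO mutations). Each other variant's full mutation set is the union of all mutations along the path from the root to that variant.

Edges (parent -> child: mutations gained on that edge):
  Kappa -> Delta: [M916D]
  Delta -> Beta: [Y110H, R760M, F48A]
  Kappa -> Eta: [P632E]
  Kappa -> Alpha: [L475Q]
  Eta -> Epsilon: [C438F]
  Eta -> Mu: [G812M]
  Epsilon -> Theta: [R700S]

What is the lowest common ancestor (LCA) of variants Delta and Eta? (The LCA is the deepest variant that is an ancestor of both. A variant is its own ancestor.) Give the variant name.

Answer: Kappa

Derivation:
Path from root to Delta: Kappa -> Delta
  ancestors of Delta: {Kappa, Delta}
Path from root to Eta: Kappa -> Eta
  ancestors of Eta: {Kappa, Eta}
Common ancestors: {Kappa}
Walk up from Eta: Eta (not in ancestors of Delta), Kappa (in ancestors of Delta)
Deepest common ancestor (LCA) = Kappa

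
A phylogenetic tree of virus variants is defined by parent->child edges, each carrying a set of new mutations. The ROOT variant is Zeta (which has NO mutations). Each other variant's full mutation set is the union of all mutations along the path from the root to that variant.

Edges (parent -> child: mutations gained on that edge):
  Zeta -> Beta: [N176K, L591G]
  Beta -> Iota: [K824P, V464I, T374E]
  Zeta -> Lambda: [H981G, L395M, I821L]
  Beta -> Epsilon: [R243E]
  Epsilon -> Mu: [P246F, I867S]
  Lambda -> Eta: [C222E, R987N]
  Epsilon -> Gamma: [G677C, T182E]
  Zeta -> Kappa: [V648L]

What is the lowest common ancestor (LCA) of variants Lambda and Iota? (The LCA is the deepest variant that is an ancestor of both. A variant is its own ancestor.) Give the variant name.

Answer: Zeta

Derivation:
Path from root to Lambda: Zeta -> Lambda
  ancestors of Lambda: {Zeta, Lambda}
Path from root to Iota: Zeta -> Beta -> Iota
  ancestors of Iota: {Zeta, Beta, Iota}
Common ancestors: {Zeta}
Walk up from Iota: Iota (not in ancestors of Lambda), Beta (not in ancestors of Lambda), Zeta (in ancestors of Lambda)
Deepest common ancestor (LCA) = Zeta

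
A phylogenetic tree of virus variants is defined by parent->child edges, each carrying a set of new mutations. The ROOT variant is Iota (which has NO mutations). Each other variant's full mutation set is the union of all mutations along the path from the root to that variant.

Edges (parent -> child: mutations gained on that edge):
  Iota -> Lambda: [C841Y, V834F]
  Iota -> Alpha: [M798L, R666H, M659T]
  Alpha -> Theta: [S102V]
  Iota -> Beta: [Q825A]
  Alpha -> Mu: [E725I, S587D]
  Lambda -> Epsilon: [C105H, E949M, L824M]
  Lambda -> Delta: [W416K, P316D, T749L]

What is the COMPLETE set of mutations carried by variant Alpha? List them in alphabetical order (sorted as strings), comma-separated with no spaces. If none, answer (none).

At Iota: gained [] -> total []
At Alpha: gained ['M798L', 'R666H', 'M659T'] -> total ['M659T', 'M798L', 'R666H']

Answer: M659T,M798L,R666H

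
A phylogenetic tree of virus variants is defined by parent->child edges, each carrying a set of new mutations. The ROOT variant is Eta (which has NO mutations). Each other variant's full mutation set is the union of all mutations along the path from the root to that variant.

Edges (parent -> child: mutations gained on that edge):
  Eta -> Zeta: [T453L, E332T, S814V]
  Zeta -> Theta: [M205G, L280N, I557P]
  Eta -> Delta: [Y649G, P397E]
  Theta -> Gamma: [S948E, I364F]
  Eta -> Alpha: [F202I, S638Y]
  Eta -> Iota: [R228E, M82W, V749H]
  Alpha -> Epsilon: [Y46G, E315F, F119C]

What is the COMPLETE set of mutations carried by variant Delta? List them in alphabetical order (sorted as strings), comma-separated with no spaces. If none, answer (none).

Answer: P397E,Y649G

Derivation:
At Eta: gained [] -> total []
At Delta: gained ['Y649G', 'P397E'] -> total ['P397E', 'Y649G']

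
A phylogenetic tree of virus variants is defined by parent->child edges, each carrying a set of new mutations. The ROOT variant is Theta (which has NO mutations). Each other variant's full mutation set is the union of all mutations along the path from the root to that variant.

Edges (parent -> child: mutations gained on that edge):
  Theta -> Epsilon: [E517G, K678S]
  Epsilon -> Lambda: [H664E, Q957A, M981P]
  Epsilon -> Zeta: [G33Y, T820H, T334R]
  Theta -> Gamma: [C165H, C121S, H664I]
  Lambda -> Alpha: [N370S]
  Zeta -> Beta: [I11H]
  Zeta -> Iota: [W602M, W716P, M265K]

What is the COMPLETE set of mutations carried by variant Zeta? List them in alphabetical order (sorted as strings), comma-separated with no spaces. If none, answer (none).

At Theta: gained [] -> total []
At Epsilon: gained ['E517G', 'K678S'] -> total ['E517G', 'K678S']
At Zeta: gained ['G33Y', 'T820H', 'T334R'] -> total ['E517G', 'G33Y', 'K678S', 'T334R', 'T820H']

Answer: E517G,G33Y,K678S,T334R,T820H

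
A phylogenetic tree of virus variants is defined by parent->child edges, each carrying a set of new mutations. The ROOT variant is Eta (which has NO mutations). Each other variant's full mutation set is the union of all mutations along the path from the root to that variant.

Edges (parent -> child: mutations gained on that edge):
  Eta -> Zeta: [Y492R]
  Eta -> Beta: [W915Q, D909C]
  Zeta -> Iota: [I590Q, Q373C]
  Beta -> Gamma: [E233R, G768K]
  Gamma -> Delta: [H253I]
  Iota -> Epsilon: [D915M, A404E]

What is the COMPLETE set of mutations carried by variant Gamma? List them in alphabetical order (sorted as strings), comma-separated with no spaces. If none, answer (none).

At Eta: gained [] -> total []
At Beta: gained ['W915Q', 'D909C'] -> total ['D909C', 'W915Q']
At Gamma: gained ['E233R', 'G768K'] -> total ['D909C', 'E233R', 'G768K', 'W915Q']

Answer: D909C,E233R,G768K,W915Q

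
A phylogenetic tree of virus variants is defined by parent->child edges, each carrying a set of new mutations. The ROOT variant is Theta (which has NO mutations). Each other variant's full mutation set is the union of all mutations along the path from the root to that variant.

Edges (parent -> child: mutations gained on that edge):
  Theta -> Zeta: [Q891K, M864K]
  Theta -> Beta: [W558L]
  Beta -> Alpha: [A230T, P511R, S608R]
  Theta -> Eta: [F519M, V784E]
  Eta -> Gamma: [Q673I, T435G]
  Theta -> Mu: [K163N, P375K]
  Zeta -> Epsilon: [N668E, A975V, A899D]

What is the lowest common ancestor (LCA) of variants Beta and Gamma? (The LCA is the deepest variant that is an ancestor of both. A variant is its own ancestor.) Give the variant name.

Path from root to Beta: Theta -> Beta
  ancestors of Beta: {Theta, Beta}
Path from root to Gamma: Theta -> Eta -> Gamma
  ancestors of Gamma: {Theta, Eta, Gamma}
Common ancestors: {Theta}
Walk up from Gamma: Gamma (not in ancestors of Beta), Eta (not in ancestors of Beta), Theta (in ancestors of Beta)
Deepest common ancestor (LCA) = Theta

Answer: Theta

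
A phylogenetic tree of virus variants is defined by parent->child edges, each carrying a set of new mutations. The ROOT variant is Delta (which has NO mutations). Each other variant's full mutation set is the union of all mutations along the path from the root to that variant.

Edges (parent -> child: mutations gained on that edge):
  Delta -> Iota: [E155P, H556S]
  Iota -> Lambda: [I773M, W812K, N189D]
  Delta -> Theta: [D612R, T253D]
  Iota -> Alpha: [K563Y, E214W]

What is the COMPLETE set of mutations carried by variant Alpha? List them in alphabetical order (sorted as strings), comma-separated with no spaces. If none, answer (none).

At Delta: gained [] -> total []
At Iota: gained ['E155P', 'H556S'] -> total ['E155P', 'H556S']
At Alpha: gained ['K563Y', 'E214W'] -> total ['E155P', 'E214W', 'H556S', 'K563Y']

Answer: E155P,E214W,H556S,K563Y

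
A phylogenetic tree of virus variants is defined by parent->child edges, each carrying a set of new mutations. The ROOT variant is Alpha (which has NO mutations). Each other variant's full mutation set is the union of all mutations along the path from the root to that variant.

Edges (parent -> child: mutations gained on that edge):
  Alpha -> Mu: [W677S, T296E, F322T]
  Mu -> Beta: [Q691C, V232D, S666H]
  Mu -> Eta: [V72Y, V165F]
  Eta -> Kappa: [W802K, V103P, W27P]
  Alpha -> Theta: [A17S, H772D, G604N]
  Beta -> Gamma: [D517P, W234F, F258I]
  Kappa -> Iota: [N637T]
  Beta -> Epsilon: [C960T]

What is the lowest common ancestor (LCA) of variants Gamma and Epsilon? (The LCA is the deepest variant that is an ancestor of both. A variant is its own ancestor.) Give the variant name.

Path from root to Gamma: Alpha -> Mu -> Beta -> Gamma
  ancestors of Gamma: {Alpha, Mu, Beta, Gamma}
Path from root to Epsilon: Alpha -> Mu -> Beta -> Epsilon
  ancestors of Epsilon: {Alpha, Mu, Beta, Epsilon}
Common ancestors: {Alpha, Mu, Beta}
Walk up from Epsilon: Epsilon (not in ancestors of Gamma), Beta (in ancestors of Gamma), Mu (in ancestors of Gamma), Alpha (in ancestors of Gamma)
Deepest common ancestor (LCA) = Beta

Answer: Beta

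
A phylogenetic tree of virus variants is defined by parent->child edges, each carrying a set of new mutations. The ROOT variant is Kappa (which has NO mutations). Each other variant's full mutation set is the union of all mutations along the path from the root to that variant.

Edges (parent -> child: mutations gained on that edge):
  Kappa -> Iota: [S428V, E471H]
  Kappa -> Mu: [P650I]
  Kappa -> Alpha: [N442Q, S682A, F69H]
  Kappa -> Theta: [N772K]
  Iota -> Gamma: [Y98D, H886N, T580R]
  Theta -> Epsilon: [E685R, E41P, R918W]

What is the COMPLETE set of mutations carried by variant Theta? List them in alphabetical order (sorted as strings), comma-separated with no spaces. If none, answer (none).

At Kappa: gained [] -> total []
At Theta: gained ['N772K'] -> total ['N772K']

Answer: N772K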